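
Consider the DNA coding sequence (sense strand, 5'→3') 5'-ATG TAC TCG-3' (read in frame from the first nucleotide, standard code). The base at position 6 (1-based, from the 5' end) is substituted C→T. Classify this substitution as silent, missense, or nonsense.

Position 6 falls in codon 2: TAC → Tyr.
After the substitution the codon is TAT → Tyr.
Both encode Tyr, so the change is synonymous.

silent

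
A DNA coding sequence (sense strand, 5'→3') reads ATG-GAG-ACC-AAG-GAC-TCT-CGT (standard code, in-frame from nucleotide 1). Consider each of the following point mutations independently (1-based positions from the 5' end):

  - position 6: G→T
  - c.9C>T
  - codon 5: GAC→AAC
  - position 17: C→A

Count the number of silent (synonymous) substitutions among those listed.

Codon 2: GAG (Glu) → GAT (Asp) — missense.
Codon 3: ACC (Thr) → ACT (Thr) — synonymous.
Codon 5: GAC (Asp) → AAC (Asn) — missense.
Codon 6: TCT (Ser) → TAT (Tyr) — missense.
Synonymous: 1 of 4.

1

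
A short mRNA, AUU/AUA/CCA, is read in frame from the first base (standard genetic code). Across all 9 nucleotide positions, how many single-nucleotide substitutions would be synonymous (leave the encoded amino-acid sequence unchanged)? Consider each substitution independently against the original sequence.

7

Codon 1 (AUU, Ile): 2 synonymous substitutions.
Codon 2 (AUA, Ile): 2 synonymous substitutions.
Codon 3 (CCA, Pro): 3 synonymous substitutions.
Total: 2 + 2 + 3 = 7.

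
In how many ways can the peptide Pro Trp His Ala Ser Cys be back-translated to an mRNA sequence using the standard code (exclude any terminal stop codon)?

384

Pro: 4 codons.
Trp: 1 codon.
His: 2 codons.
Ala: 4 codons.
Ser: 6 codons.
Cys: 2 codons.
4 × 1 × 2 × 4 × 6 × 2 = 384.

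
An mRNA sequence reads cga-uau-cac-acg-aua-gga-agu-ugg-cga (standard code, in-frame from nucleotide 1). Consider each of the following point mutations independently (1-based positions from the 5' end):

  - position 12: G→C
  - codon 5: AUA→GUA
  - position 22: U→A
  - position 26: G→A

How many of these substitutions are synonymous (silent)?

Codon 4: ACG (Thr) → ACC (Thr) — synonymous.
Codon 5: AUA (Ile) → GUA (Val) — missense.
Codon 8: UGG (Trp) → AGG (Arg) — missense.
Codon 9: CGA (Arg) → CAA (Gln) — missense.
Synonymous: 1 of 4.

1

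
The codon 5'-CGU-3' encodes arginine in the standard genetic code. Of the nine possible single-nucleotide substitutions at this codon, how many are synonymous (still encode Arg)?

Position 1: none → 0 synonymous.
Position 2: none → 0 synonymous.
Position 3: CGC, CGA, CGG → 3 synonymous.
Total: 0 + 0 + 3 = 3.

3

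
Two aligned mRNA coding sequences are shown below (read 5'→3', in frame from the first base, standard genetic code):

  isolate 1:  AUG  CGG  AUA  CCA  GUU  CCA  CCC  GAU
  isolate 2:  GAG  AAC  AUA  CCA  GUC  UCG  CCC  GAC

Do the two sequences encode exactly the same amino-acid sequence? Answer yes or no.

Codon 1: AUG Met / GAG Glu — nonsynonymous.
Codon 2: CGG Arg / AAC Asn — nonsynonymous.
Codon 3: AUA Ile / AUA Ile — identical.
Codon 4: CCA Pro / CCA Pro — identical.
Codon 5: GUU Val / GUC Val — synonymous.
Codon 6: CCA Pro / UCG Ser — nonsynonymous.
Codon 7: CCC Pro / CCC Pro — identical.
Codon 8: GAU Asp / GAC Asp — synonymous.
Nonsynonymous differences: 3 → different protein.

no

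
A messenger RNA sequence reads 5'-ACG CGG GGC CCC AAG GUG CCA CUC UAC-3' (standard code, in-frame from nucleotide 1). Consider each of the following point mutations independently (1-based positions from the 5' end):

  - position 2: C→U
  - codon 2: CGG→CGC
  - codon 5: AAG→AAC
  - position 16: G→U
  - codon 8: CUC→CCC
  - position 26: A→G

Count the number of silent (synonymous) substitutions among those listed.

Codon 1: ACG (Thr) → AUG (Met) — missense.
Codon 2: CGG (Arg) → CGC (Arg) — synonymous.
Codon 5: AAG (Lys) → AAC (Asn) — missense.
Codon 6: GUG (Val) → UUG (Leu) — missense.
Codon 8: CUC (Leu) → CCC (Pro) — missense.
Codon 9: UAC (Tyr) → UGC (Cys) — missense.
Synonymous: 1 of 6.

1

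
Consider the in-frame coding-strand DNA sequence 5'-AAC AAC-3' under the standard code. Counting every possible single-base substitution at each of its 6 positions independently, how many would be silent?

Codon 1 (AAC, Asn): 1 synonymous substitution.
Codon 2 (AAC, Asn): 1 synonymous substitution.
Total: 1 + 1 = 2.

2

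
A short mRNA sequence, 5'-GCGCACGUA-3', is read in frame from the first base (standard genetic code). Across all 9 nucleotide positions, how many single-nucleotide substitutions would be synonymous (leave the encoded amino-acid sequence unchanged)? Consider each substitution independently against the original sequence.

Codon 1 (GCG, Ala): 3 synonymous substitutions.
Codon 2 (CAC, His): 1 synonymous substitution.
Codon 3 (GUA, Val): 3 synonymous substitutions.
Total: 3 + 1 + 3 = 7.

7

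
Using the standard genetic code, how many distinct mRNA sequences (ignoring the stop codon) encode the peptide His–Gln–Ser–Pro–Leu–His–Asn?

2304

His: 2 codons.
Gln: 2 codons.
Ser: 6 codons.
Pro: 4 codons.
Leu: 6 codons.
His: 2 codons.
Asn: 2 codons.
2 × 2 × 6 × 4 × 6 × 2 × 2 = 2304.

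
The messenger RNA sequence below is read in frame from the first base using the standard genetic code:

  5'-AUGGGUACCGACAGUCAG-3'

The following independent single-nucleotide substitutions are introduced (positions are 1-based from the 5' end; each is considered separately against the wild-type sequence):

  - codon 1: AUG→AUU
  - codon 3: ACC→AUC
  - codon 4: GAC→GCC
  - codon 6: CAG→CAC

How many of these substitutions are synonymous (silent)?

0

Codon 1: AUG (Met) → AUU (Ile) — missense.
Codon 3: ACC (Thr) → AUC (Ile) — missense.
Codon 4: GAC (Asp) → GCC (Ala) — missense.
Codon 6: CAG (Gln) → CAC (His) — missense.
Synonymous: 0 of 4.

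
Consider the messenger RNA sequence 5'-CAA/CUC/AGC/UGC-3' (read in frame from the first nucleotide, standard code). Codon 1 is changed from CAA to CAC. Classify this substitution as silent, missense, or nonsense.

missense

Position 3 falls in codon 1: CAA → Gln.
After the substitution the codon is CAC → His.
Gln ≠ His, so this is a missense mutation.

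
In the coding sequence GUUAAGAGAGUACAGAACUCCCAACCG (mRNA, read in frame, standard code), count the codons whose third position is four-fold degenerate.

4

Codon 1 GUU (Val): third position 4-fold.
Codon 2 AAG (Lys): third position 2-fold.
Codon 3 AGA (Arg): third position 2-fold.
Codon 4 GUA (Val): third position 4-fold.
Codon 5 CAG (Gln): third position 2-fold.
Codon 6 AAC (Asn): third position 2-fold.
Codon 7 UCC (Ser): third position 4-fold.
Codon 8 CAA (Gln): third position 2-fold.
Codon 9 CCG (Pro): third position 4-fold.
Four-fold degenerate third positions: 4.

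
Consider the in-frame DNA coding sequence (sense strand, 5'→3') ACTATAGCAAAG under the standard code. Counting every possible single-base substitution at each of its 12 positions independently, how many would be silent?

Codon 1 (ACT, Thr): 3 synonymous substitutions.
Codon 2 (ATA, Ile): 2 synonymous substitutions.
Codon 3 (GCA, Ala): 3 synonymous substitutions.
Codon 4 (AAG, Lys): 1 synonymous substitution.
Total: 3 + 2 + 3 + 1 = 9.

9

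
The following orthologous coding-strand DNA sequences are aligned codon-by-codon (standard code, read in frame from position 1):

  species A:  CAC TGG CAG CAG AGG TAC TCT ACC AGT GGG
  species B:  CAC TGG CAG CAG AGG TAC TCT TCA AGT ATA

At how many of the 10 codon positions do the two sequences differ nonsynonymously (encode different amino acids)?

Codon 1: CAC His / CAC His — identical.
Codon 2: TGG Trp / TGG Trp — identical.
Codon 3: CAG Gln / CAG Gln — identical.
Codon 4: CAG Gln / CAG Gln — identical.
Codon 5: AGG Arg / AGG Arg — identical.
Codon 6: TAC Tyr / TAC Tyr — identical.
Codon 7: TCT Ser / TCT Ser — identical.
Codon 8: ACC Thr / TCA Ser — nonsynonymous.
Codon 9: AGT Ser / AGT Ser — identical.
Codon 10: GGG Gly / ATA Ile — nonsynonymous.
Nonsynonymous differences: 2.

2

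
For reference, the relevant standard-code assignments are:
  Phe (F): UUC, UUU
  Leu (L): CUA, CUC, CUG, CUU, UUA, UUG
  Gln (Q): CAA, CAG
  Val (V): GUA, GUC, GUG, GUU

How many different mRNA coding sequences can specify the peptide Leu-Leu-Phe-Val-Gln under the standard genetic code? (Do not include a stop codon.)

576

Leu: 6 codons.
Leu: 6 codons.
Phe: 2 codons.
Val: 4 codons.
Gln: 2 codons.
6 × 6 × 2 × 4 × 2 = 576.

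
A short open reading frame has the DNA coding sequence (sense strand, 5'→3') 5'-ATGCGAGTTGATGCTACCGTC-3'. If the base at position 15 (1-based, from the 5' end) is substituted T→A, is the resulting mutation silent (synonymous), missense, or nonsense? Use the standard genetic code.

Position 15 falls in codon 5: GCT → Ala.
After the substitution the codon is GCA → Ala.
Both encode Ala, so the change is synonymous.

silent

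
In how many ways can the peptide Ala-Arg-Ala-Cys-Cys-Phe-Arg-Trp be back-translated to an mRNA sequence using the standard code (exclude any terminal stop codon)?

4608

Ala: 4 codons.
Arg: 6 codons.
Ala: 4 codons.
Cys: 2 codons.
Cys: 2 codons.
Phe: 2 codons.
Arg: 6 codons.
Trp: 1 codon.
4 × 6 × 4 × 2 × 2 × 2 × 6 × 1 = 4608.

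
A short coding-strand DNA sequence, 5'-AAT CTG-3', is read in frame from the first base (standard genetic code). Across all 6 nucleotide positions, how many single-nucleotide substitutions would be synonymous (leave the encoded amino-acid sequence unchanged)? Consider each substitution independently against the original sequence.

Codon 1 (AAT, Asn): 1 synonymous substitution.
Codon 2 (CTG, Leu): 4 synonymous substitutions.
Total: 1 + 4 = 5.

5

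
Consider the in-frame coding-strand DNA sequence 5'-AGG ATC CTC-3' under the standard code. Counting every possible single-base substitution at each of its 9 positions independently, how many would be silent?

7

Codon 1 (AGG, Arg): 2 synonymous substitutions.
Codon 2 (ATC, Ile): 2 synonymous substitutions.
Codon 3 (CTC, Leu): 3 synonymous substitutions.
Total: 2 + 2 + 3 = 7.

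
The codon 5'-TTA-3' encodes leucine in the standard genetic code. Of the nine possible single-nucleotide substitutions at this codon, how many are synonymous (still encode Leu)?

2

Position 1: CTA → 1 synonymous.
Position 2: none → 0 synonymous.
Position 3: TTG → 1 synonymous.
Total: 1 + 0 + 1 = 2.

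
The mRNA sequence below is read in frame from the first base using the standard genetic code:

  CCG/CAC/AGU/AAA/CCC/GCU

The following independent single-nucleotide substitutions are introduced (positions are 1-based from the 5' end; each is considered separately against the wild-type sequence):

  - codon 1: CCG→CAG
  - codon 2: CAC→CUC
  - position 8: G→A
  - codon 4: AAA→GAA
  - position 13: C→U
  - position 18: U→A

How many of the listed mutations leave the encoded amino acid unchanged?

Codon 1: CCG (Pro) → CAG (Gln) — missense.
Codon 2: CAC (His) → CUC (Leu) — missense.
Codon 3: AGU (Ser) → AAU (Asn) — missense.
Codon 4: AAA (Lys) → GAA (Glu) — missense.
Codon 5: CCC (Pro) → UCC (Ser) — missense.
Codon 6: GCU (Ala) → GCA (Ala) — synonymous.
Synonymous: 1 of 6.

1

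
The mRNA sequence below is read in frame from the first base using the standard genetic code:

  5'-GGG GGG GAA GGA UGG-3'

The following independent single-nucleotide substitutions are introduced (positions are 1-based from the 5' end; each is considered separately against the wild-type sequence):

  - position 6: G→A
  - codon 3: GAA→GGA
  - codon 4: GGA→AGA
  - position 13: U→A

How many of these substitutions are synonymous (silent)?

Codon 2: GGG (Gly) → GGA (Gly) — synonymous.
Codon 3: GAA (Glu) → GGA (Gly) — missense.
Codon 4: GGA (Gly) → AGA (Arg) — missense.
Codon 5: UGG (Trp) → AGG (Arg) — missense.
Synonymous: 1 of 4.

1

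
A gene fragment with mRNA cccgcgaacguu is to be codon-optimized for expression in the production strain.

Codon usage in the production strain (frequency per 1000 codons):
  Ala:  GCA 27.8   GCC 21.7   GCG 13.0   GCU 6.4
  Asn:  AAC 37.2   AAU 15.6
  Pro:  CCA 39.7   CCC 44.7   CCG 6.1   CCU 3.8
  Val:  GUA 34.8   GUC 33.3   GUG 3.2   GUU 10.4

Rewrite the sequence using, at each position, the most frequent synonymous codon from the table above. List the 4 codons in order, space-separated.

CCC GCA AAC GUA

Codon 1 (Pro): best is CCC at 44.7.
Codon 2 (Ala): best is GCA at 27.8.
Codon 3 (Asn): best is AAC at 37.2.
Codon 4 (Val): best is GUA at 34.8.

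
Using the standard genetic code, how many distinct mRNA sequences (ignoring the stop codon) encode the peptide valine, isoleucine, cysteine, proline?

Val: 4 codons.
Ile: 3 codons.
Cys: 2 codons.
Pro: 4 codons.
4 × 3 × 2 × 4 = 96.

96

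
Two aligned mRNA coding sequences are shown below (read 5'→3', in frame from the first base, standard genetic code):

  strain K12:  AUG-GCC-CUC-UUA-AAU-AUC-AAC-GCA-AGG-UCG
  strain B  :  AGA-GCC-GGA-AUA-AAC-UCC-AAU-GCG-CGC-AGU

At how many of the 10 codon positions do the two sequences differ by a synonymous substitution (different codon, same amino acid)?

Codon 1: AUG Met / AGA Arg — nonsynonymous.
Codon 2: GCC Ala / GCC Ala — identical.
Codon 3: CUC Leu / GGA Gly — nonsynonymous.
Codon 4: UUA Leu / AUA Ile — nonsynonymous.
Codon 5: AAU Asn / AAC Asn — synonymous.
Codon 6: AUC Ile / UCC Ser — nonsynonymous.
Codon 7: AAC Asn / AAU Asn — synonymous.
Codon 8: GCA Ala / GCG Ala — synonymous.
Codon 9: AGG Arg / CGC Arg — synonymous.
Codon 10: UCG Ser / AGU Ser — synonymous.
Synonymous differences: 5.

5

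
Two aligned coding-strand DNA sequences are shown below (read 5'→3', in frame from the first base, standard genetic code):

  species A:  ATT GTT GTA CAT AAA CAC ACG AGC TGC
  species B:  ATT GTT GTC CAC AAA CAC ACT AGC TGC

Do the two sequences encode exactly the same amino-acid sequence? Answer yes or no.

yes

Codon 1: ATT Ile / ATT Ile — identical.
Codon 2: GTT Val / GTT Val — identical.
Codon 3: GTA Val / GTC Val — synonymous.
Codon 4: CAT His / CAC His — synonymous.
Codon 5: AAA Lys / AAA Lys — identical.
Codon 6: CAC His / CAC His — identical.
Codon 7: ACG Thr / ACT Thr — synonymous.
Codon 8: AGC Ser / AGC Ser — identical.
Codon 9: TGC Cys / TGC Cys — identical.
Nonsynonymous differences: 0 → same protein.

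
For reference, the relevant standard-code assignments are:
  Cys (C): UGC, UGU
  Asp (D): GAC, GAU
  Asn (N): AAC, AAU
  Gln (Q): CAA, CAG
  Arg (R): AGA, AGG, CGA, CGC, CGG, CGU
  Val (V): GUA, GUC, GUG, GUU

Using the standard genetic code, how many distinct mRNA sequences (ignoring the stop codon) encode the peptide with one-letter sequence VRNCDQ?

384

Val: 4 codons.
Arg: 6 codons.
Asn: 2 codons.
Cys: 2 codons.
Asp: 2 codons.
Gln: 2 codons.
4 × 6 × 2 × 2 × 2 × 2 = 384.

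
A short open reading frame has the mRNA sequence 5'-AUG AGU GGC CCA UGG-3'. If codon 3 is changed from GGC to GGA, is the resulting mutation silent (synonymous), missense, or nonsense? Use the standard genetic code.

silent

Position 9 falls in codon 3: GGC → Gly.
After the substitution the codon is GGA → Gly.
Both encode Gly, so the change is synonymous.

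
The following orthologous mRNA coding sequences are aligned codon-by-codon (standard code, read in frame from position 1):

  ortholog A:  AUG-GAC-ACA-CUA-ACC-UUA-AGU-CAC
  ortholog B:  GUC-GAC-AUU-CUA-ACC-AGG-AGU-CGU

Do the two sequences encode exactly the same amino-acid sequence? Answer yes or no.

Codon 1: AUG Met / GUC Val — nonsynonymous.
Codon 2: GAC Asp / GAC Asp — identical.
Codon 3: ACA Thr / AUU Ile — nonsynonymous.
Codon 4: CUA Leu / CUA Leu — identical.
Codon 5: ACC Thr / ACC Thr — identical.
Codon 6: UUA Leu / AGG Arg — nonsynonymous.
Codon 7: AGU Ser / AGU Ser — identical.
Codon 8: CAC His / CGU Arg — nonsynonymous.
Nonsynonymous differences: 4 → different protein.

no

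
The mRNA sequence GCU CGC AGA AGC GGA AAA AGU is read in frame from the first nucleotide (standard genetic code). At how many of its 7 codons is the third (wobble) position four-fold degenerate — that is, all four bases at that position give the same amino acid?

3

Codon 1 GCU (Ala): third position 4-fold.
Codon 2 CGC (Arg): third position 4-fold.
Codon 3 AGA (Arg): third position 2-fold.
Codon 4 AGC (Ser): third position 2-fold.
Codon 5 GGA (Gly): third position 4-fold.
Codon 6 AAA (Lys): third position 2-fold.
Codon 7 AGU (Ser): third position 2-fold.
Four-fold degenerate third positions: 3.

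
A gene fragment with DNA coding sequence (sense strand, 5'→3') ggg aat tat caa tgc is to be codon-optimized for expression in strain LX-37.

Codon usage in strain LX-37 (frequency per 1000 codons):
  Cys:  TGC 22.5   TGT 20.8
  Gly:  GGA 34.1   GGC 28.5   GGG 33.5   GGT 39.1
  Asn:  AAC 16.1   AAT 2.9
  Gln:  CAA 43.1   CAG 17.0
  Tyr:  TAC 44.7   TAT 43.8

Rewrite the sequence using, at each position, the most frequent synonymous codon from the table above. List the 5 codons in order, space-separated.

GGT AAC TAC CAA TGC

Codon 1 (Gly): best is GGT at 39.1.
Codon 2 (Asn): best is AAC at 16.1.
Codon 3 (Tyr): best is TAC at 44.7.
Codon 4 (Gln): best is CAA at 43.1.
Codon 5 (Cys): best is TGC at 22.5.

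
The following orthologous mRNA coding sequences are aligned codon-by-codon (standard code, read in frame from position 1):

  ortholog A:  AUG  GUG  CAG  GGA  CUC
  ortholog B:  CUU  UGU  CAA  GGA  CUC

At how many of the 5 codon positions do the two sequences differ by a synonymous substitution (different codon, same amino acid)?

Codon 1: AUG Met / CUU Leu — nonsynonymous.
Codon 2: GUG Val / UGU Cys — nonsynonymous.
Codon 3: CAG Gln / CAA Gln — synonymous.
Codon 4: GGA Gly / GGA Gly — identical.
Codon 5: CUC Leu / CUC Leu — identical.
Synonymous differences: 1.

1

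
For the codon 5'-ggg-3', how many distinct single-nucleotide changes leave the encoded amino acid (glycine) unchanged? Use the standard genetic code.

3

Position 1: none → 0 synonymous.
Position 2: none → 0 synonymous.
Position 3: GGU, GGC, GGA → 3 synonymous.
Total: 0 + 0 + 3 = 3.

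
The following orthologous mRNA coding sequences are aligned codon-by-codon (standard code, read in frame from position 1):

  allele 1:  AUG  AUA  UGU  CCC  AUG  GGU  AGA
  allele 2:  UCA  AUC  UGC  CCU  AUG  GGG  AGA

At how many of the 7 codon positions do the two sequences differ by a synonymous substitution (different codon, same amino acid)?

Codon 1: AUG Met / UCA Ser — nonsynonymous.
Codon 2: AUA Ile / AUC Ile — synonymous.
Codon 3: UGU Cys / UGC Cys — synonymous.
Codon 4: CCC Pro / CCU Pro — synonymous.
Codon 5: AUG Met / AUG Met — identical.
Codon 6: GGU Gly / GGG Gly — synonymous.
Codon 7: AGA Arg / AGA Arg — identical.
Synonymous differences: 4.

4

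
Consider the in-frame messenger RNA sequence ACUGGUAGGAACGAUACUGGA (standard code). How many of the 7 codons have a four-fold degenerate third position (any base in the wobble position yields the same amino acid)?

Codon 1 ACU (Thr): third position 4-fold.
Codon 2 GGU (Gly): third position 4-fold.
Codon 3 AGG (Arg): third position 2-fold.
Codon 4 AAC (Asn): third position 2-fold.
Codon 5 GAU (Asp): third position 2-fold.
Codon 6 ACU (Thr): third position 4-fold.
Codon 7 GGA (Gly): third position 4-fold.
Four-fold degenerate third positions: 4.

4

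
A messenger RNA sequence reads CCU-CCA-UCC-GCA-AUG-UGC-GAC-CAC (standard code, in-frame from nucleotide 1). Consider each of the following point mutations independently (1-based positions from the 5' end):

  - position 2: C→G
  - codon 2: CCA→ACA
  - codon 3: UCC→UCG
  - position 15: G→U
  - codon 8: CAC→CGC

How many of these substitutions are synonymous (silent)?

1

Codon 1: CCU (Pro) → CGU (Arg) — missense.
Codon 2: CCA (Pro) → ACA (Thr) — missense.
Codon 3: UCC (Ser) → UCG (Ser) — synonymous.
Codon 5: AUG (Met) → AUU (Ile) — missense.
Codon 8: CAC (His) → CGC (Arg) — missense.
Synonymous: 1 of 5.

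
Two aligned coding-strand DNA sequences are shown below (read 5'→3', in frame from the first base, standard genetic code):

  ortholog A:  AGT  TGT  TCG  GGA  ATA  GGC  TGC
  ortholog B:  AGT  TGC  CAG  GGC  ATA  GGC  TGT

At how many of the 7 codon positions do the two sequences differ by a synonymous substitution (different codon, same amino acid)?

Codon 1: AGT Ser / AGT Ser — identical.
Codon 2: TGT Cys / TGC Cys — synonymous.
Codon 3: TCG Ser / CAG Gln — nonsynonymous.
Codon 4: GGA Gly / GGC Gly — synonymous.
Codon 5: ATA Ile / ATA Ile — identical.
Codon 6: GGC Gly / GGC Gly — identical.
Codon 7: TGC Cys / TGT Cys — synonymous.
Synonymous differences: 3.

3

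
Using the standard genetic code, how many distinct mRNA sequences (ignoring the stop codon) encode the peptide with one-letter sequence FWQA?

16

Phe: 2 codons.
Trp: 1 codon.
Gln: 2 codons.
Ala: 4 codons.
2 × 1 × 2 × 4 = 16.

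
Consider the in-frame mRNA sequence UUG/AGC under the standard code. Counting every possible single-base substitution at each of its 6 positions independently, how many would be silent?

Codon 1 (UUG, Leu): 2 synonymous substitutions.
Codon 2 (AGC, Ser): 1 synonymous substitution.
Total: 2 + 1 = 3.

3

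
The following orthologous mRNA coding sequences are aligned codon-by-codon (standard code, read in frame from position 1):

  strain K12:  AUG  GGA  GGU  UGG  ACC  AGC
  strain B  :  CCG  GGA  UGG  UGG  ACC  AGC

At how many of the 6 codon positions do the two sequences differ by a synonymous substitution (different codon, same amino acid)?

0

Codon 1: AUG Met / CCG Pro — nonsynonymous.
Codon 2: GGA Gly / GGA Gly — identical.
Codon 3: GGU Gly / UGG Trp — nonsynonymous.
Codon 4: UGG Trp / UGG Trp — identical.
Codon 5: ACC Thr / ACC Thr — identical.
Codon 6: AGC Ser / AGC Ser — identical.
Synonymous differences: 0.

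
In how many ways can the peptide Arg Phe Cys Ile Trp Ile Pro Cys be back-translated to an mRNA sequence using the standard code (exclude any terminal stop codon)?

1728

Arg: 6 codons.
Phe: 2 codons.
Cys: 2 codons.
Ile: 3 codons.
Trp: 1 codon.
Ile: 3 codons.
Pro: 4 codons.
Cys: 2 codons.
6 × 2 × 2 × 3 × 1 × 3 × 4 × 2 = 1728.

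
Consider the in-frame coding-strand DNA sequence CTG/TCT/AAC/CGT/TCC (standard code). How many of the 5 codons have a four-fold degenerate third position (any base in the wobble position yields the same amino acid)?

Codon 1 CTG (Leu): third position 4-fold.
Codon 2 TCT (Ser): third position 4-fold.
Codon 3 AAC (Asn): third position 2-fold.
Codon 4 CGT (Arg): third position 4-fold.
Codon 5 TCC (Ser): third position 4-fold.
Four-fold degenerate third positions: 4.

4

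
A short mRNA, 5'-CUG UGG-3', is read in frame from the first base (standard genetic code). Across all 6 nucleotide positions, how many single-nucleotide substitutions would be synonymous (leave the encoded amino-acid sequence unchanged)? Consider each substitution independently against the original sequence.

Codon 1 (CUG, Leu): 4 synonymous substitutions.
Codon 2 (UGG, Trp): 0 synonymous substitutions.
Total: 4 + 0 = 4.

4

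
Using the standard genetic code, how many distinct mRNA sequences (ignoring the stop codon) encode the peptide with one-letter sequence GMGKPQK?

512

Gly: 4 codons.
Met: 1 codon.
Gly: 4 codons.
Lys: 2 codons.
Pro: 4 codons.
Gln: 2 codons.
Lys: 2 codons.
4 × 1 × 4 × 2 × 4 × 2 × 2 = 512.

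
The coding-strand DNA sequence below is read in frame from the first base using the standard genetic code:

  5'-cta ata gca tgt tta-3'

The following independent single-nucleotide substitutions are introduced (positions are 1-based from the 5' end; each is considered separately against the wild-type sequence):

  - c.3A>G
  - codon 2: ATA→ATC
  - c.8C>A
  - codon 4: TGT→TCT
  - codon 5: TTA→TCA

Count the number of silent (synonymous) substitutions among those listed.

Codon 1: CTA (Leu) → CTG (Leu) — synonymous.
Codon 2: ATA (Ile) → ATC (Ile) — synonymous.
Codon 3: GCA (Ala) → GAA (Glu) — missense.
Codon 4: TGT (Cys) → TCT (Ser) — missense.
Codon 5: TTA (Leu) → TCA (Ser) — missense.
Synonymous: 2 of 5.

2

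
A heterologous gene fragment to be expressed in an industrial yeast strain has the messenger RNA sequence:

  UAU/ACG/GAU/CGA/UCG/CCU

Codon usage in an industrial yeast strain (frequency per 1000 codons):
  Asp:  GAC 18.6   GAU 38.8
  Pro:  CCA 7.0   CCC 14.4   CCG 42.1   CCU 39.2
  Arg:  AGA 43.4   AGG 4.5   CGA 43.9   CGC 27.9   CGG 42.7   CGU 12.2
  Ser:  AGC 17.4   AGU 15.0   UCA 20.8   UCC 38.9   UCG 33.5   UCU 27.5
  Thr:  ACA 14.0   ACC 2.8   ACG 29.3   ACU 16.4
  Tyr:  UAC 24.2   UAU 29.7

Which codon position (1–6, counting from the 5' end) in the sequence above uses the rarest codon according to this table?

Codon 1 UAU (Tyr): 29.7 per 1000.
Codon 2 ACG (Thr): 29.3 per 1000.
Codon 3 GAU (Asp): 38.8 per 1000.
Codon 4 CGA (Arg): 43.9 per 1000.
Codon 5 UCG (Ser): 33.5 per 1000.
Codon 6 CCU (Pro): 39.2 per 1000.
Lowest frequency is 29.3 at codon 2.

2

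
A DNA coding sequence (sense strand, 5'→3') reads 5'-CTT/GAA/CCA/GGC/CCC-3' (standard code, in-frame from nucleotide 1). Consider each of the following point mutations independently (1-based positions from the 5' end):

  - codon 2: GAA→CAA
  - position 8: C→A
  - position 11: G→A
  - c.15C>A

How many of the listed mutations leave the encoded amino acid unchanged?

1

Codon 2: GAA (Glu) → CAA (Gln) — missense.
Codon 3: CCA (Pro) → CAA (Gln) — missense.
Codon 4: GGC (Gly) → GAC (Asp) — missense.
Codon 5: CCC (Pro) → CCA (Pro) — synonymous.
Synonymous: 1 of 4.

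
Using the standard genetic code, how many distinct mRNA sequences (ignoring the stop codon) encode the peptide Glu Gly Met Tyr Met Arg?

Glu: 2 codons.
Gly: 4 codons.
Met: 1 codon.
Tyr: 2 codons.
Met: 1 codon.
Arg: 6 codons.
2 × 4 × 1 × 2 × 1 × 6 = 96.

96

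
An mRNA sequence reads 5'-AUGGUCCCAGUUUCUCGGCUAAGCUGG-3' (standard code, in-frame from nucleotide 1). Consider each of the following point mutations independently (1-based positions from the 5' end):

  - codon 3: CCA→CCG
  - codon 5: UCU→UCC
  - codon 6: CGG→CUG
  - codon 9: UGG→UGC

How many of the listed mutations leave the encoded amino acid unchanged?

2

Codon 3: CCA (Pro) → CCG (Pro) — synonymous.
Codon 5: UCU (Ser) → UCC (Ser) — synonymous.
Codon 6: CGG (Arg) → CUG (Leu) — missense.
Codon 9: UGG (Trp) → UGC (Cys) — missense.
Synonymous: 2 of 4.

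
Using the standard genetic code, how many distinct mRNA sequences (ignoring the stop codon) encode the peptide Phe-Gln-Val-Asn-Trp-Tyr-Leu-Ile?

1152

Phe: 2 codons.
Gln: 2 codons.
Val: 4 codons.
Asn: 2 codons.
Trp: 1 codon.
Tyr: 2 codons.
Leu: 6 codons.
Ile: 3 codons.
2 × 2 × 4 × 2 × 1 × 2 × 6 × 3 = 1152.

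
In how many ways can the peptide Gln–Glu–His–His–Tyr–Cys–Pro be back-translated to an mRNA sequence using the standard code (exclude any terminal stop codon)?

256

Gln: 2 codons.
Glu: 2 codons.
His: 2 codons.
His: 2 codons.
Tyr: 2 codons.
Cys: 2 codons.
Pro: 4 codons.
2 × 2 × 2 × 2 × 2 × 2 × 4 = 256.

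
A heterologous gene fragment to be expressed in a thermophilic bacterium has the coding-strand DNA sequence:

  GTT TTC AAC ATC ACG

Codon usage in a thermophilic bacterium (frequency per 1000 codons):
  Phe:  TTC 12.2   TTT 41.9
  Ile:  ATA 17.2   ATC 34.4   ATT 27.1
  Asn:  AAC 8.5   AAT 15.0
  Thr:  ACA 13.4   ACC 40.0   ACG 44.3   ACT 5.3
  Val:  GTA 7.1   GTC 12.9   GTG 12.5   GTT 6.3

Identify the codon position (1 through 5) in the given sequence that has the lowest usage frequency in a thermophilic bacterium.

Codon 1 GTT (Val): 6.3 per 1000.
Codon 2 TTC (Phe): 12.2 per 1000.
Codon 3 AAC (Asn): 8.5 per 1000.
Codon 4 ATC (Ile): 34.4 per 1000.
Codon 5 ACG (Thr): 44.3 per 1000.
Lowest frequency is 6.3 at codon 1.

1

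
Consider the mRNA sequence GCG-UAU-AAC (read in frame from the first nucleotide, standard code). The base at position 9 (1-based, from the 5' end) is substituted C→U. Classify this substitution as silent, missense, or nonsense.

silent

Position 9 falls in codon 3: AAC → Asn.
After the substitution the codon is AAU → Asn.
Both encode Asn, so the change is synonymous.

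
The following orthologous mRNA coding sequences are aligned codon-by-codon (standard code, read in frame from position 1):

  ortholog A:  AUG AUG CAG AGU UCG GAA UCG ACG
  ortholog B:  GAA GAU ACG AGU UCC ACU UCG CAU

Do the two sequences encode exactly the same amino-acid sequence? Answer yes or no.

Codon 1: AUG Met / GAA Glu — nonsynonymous.
Codon 2: AUG Met / GAU Asp — nonsynonymous.
Codon 3: CAG Gln / ACG Thr — nonsynonymous.
Codon 4: AGU Ser / AGU Ser — identical.
Codon 5: UCG Ser / UCC Ser — synonymous.
Codon 6: GAA Glu / ACU Thr — nonsynonymous.
Codon 7: UCG Ser / UCG Ser — identical.
Codon 8: ACG Thr / CAU His — nonsynonymous.
Nonsynonymous differences: 5 → different protein.

no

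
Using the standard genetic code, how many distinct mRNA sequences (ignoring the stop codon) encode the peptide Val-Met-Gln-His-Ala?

Val: 4 codons.
Met: 1 codon.
Gln: 2 codons.
His: 2 codons.
Ala: 4 codons.
4 × 1 × 2 × 2 × 4 = 64.

64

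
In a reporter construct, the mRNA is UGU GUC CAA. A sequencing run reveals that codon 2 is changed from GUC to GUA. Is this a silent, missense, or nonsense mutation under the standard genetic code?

silent

Position 6 falls in codon 2: GUC → Val.
After the substitution the codon is GUA → Val.
Both encode Val, so the change is synonymous.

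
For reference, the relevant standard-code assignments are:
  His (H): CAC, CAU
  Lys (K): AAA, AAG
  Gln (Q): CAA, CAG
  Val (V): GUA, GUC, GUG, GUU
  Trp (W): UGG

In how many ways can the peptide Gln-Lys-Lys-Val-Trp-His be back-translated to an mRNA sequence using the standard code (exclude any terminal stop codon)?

Gln: 2 codons.
Lys: 2 codons.
Lys: 2 codons.
Val: 4 codons.
Trp: 1 codon.
His: 2 codons.
2 × 2 × 2 × 4 × 1 × 2 = 64.

64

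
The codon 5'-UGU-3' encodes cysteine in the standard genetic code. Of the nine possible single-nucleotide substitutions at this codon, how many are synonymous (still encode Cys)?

1

Position 1: none → 0 synonymous.
Position 2: none → 0 synonymous.
Position 3: UGC → 1 synonymous.
Total: 0 + 0 + 1 = 1.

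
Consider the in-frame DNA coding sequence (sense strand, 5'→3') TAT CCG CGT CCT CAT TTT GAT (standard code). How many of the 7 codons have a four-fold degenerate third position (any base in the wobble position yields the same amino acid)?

3

Codon 1 TAT (Tyr): third position 2-fold.
Codon 2 CCG (Pro): third position 4-fold.
Codon 3 CGT (Arg): third position 4-fold.
Codon 4 CCT (Pro): third position 4-fold.
Codon 5 CAT (His): third position 2-fold.
Codon 6 TTT (Phe): third position 2-fold.
Codon 7 GAT (Asp): third position 2-fold.
Four-fold degenerate third positions: 3.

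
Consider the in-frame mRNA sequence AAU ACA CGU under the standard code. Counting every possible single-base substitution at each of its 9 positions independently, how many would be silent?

Codon 1 (AAU, Asn): 1 synonymous substitution.
Codon 2 (ACA, Thr): 3 synonymous substitutions.
Codon 3 (CGU, Arg): 3 synonymous substitutions.
Total: 1 + 3 + 3 = 7.

7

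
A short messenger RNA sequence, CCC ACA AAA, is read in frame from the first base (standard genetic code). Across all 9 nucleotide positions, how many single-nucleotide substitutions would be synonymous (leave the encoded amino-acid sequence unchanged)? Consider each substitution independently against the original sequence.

Codon 1 (CCC, Pro): 3 synonymous substitutions.
Codon 2 (ACA, Thr): 3 synonymous substitutions.
Codon 3 (AAA, Lys): 1 synonymous substitution.
Total: 3 + 3 + 1 = 7.

7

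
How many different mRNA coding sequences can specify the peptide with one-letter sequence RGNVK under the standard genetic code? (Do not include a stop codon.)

Arg: 6 codons.
Gly: 4 codons.
Asn: 2 codons.
Val: 4 codons.
Lys: 2 codons.
6 × 4 × 2 × 4 × 2 = 384.

384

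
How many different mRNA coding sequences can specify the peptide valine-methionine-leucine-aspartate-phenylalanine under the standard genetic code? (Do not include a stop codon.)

Val: 4 codons.
Met: 1 codon.
Leu: 6 codons.
Asp: 2 codons.
Phe: 2 codons.
4 × 1 × 6 × 2 × 2 = 96.

96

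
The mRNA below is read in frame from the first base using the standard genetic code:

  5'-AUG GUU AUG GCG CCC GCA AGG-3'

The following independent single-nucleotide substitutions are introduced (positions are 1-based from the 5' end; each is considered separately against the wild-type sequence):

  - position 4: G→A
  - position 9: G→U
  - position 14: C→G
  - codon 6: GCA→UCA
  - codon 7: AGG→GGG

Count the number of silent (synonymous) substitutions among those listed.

0

Codon 2: GUU (Val) → AUU (Ile) — missense.
Codon 3: AUG (Met) → AUU (Ile) — missense.
Codon 5: CCC (Pro) → CGC (Arg) — missense.
Codon 6: GCA (Ala) → UCA (Ser) — missense.
Codon 7: AGG (Arg) → GGG (Gly) — missense.
Synonymous: 0 of 5.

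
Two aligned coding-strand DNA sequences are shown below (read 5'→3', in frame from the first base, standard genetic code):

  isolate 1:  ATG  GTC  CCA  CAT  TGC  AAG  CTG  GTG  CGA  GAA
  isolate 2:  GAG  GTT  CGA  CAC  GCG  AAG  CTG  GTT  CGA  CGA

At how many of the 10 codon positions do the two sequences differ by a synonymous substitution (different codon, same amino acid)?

3

Codon 1: ATG Met / GAG Glu — nonsynonymous.
Codon 2: GTC Val / GTT Val — synonymous.
Codon 3: CCA Pro / CGA Arg — nonsynonymous.
Codon 4: CAT His / CAC His — synonymous.
Codon 5: TGC Cys / GCG Ala — nonsynonymous.
Codon 6: AAG Lys / AAG Lys — identical.
Codon 7: CTG Leu / CTG Leu — identical.
Codon 8: GTG Val / GTT Val — synonymous.
Codon 9: CGA Arg / CGA Arg — identical.
Codon 10: GAA Glu / CGA Arg — nonsynonymous.
Synonymous differences: 3.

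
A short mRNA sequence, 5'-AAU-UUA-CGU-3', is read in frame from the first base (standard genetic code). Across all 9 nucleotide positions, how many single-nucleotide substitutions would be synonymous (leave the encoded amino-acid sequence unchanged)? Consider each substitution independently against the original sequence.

Codon 1 (AAU, Asn): 1 synonymous substitution.
Codon 2 (UUA, Leu): 2 synonymous substitutions.
Codon 3 (CGU, Arg): 3 synonymous substitutions.
Total: 1 + 2 + 3 = 6.

6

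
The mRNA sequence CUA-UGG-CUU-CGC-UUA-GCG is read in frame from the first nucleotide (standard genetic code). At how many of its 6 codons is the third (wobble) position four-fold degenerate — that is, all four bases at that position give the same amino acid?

Codon 1 CUA (Leu): third position 4-fold.
Codon 2 UGG (Trp): third position 1-fold.
Codon 3 CUU (Leu): third position 4-fold.
Codon 4 CGC (Arg): third position 4-fold.
Codon 5 UUA (Leu): third position 2-fold.
Codon 6 GCG (Ala): third position 4-fold.
Four-fold degenerate third positions: 4.

4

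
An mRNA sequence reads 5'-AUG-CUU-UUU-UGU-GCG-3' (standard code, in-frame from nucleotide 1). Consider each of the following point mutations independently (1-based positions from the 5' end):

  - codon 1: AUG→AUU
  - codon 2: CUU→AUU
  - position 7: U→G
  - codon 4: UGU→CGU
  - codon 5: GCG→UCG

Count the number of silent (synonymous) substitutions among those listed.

Codon 1: AUG (Met) → AUU (Ile) — missense.
Codon 2: CUU (Leu) → AUU (Ile) — missense.
Codon 3: UUU (Phe) → GUU (Val) — missense.
Codon 4: UGU (Cys) → CGU (Arg) — missense.
Codon 5: GCG (Ala) → UCG (Ser) — missense.
Synonymous: 0 of 5.

0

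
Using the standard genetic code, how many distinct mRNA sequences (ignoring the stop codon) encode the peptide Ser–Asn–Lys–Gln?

Ser: 6 codons.
Asn: 2 codons.
Lys: 2 codons.
Gln: 2 codons.
6 × 2 × 2 × 2 = 48.

48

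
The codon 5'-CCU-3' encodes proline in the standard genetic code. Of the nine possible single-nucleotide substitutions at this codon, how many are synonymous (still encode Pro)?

3

Position 1: none → 0 synonymous.
Position 2: none → 0 synonymous.
Position 3: CCC, CCA, CCG → 3 synonymous.
Total: 0 + 0 + 3 = 3.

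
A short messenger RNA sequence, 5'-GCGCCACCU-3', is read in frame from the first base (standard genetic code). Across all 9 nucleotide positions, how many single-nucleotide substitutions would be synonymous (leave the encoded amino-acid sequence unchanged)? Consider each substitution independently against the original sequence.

9

Codon 1 (GCG, Ala): 3 synonymous substitutions.
Codon 2 (CCA, Pro): 3 synonymous substitutions.
Codon 3 (CCU, Pro): 3 synonymous substitutions.
Total: 3 + 3 + 3 = 9.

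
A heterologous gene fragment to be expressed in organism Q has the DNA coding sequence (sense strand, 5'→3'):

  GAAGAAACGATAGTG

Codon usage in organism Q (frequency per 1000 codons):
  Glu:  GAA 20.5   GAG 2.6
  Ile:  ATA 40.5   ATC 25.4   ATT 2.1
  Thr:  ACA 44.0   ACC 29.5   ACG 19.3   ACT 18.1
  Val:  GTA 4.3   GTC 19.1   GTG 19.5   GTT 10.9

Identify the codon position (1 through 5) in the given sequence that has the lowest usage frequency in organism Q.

Codon 1 GAA (Glu): 20.5 per 1000.
Codon 2 GAA (Glu): 20.5 per 1000.
Codon 3 ACG (Thr): 19.3 per 1000.
Codon 4 ATA (Ile): 40.5 per 1000.
Codon 5 GTG (Val): 19.5 per 1000.
Lowest frequency is 19.3 at codon 3.

3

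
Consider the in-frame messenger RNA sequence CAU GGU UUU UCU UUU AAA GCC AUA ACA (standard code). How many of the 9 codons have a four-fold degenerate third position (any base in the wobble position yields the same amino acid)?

4

Codon 1 CAU (His): third position 2-fold.
Codon 2 GGU (Gly): third position 4-fold.
Codon 3 UUU (Phe): third position 2-fold.
Codon 4 UCU (Ser): third position 4-fold.
Codon 5 UUU (Phe): third position 2-fold.
Codon 6 AAA (Lys): third position 2-fold.
Codon 7 GCC (Ala): third position 4-fold.
Codon 8 AUA (Ile): third position 3-fold.
Codon 9 ACA (Thr): third position 4-fold.
Four-fold degenerate third positions: 4.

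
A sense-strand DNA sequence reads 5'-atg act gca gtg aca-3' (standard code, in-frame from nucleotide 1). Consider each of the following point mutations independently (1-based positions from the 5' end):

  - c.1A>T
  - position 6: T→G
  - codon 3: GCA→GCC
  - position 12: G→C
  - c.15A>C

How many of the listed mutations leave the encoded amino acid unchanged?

4

Codon 1: ATG (Met) → TTG (Leu) — missense.
Codon 2: ACT (Thr) → ACG (Thr) — synonymous.
Codon 3: GCA (Ala) → GCC (Ala) — synonymous.
Codon 4: GTG (Val) → GTC (Val) — synonymous.
Codon 5: ACA (Thr) → ACC (Thr) — synonymous.
Synonymous: 4 of 5.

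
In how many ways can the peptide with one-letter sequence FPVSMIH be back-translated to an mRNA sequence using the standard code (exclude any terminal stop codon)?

Phe: 2 codons.
Pro: 4 codons.
Val: 4 codons.
Ser: 6 codons.
Met: 1 codon.
Ile: 3 codons.
His: 2 codons.
2 × 4 × 4 × 6 × 1 × 3 × 2 = 1152.

1152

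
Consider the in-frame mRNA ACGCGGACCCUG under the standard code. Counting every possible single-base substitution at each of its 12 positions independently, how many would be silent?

14

Codon 1 (ACG, Thr): 3 synonymous substitutions.
Codon 2 (CGG, Arg): 4 synonymous substitutions.
Codon 3 (ACC, Thr): 3 synonymous substitutions.
Codon 4 (CUG, Leu): 4 synonymous substitutions.
Total: 3 + 4 + 3 + 4 = 14.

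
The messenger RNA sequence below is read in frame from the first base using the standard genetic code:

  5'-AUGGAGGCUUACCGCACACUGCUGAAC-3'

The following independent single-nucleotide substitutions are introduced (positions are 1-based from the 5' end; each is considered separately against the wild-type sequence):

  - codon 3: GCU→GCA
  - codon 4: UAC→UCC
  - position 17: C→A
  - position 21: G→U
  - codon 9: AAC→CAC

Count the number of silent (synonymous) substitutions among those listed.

2

Codon 3: GCU (Ala) → GCA (Ala) — synonymous.
Codon 4: UAC (Tyr) → UCC (Ser) — missense.
Codon 6: ACA (Thr) → AAA (Lys) — missense.
Codon 7: CUG (Leu) → CUU (Leu) — synonymous.
Codon 9: AAC (Asn) → CAC (His) — missense.
Synonymous: 2 of 5.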